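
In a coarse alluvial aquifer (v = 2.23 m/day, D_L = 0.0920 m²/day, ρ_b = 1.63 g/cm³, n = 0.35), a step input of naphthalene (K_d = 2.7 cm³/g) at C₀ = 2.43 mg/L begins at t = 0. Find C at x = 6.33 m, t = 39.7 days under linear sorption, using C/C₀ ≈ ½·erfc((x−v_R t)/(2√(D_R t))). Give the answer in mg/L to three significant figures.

1.47 mg/L

Retardation factor R = 1 + ρ_b·K_d/n = 1 + 1.63 × 2.7/0.35 = 13.57.
Sorption retards both mechanisms: v_R = v/R = 0.1643 m/day, D_R = D/R = 0.006780 m²/day.
v_R·t = 0.1643 × 39.7 = 6.52271 m; 2√(D_R t) = 1.038 m; argument = (6.33 − 6.52271)/1.038 = -0.1857.
C = C₀ × ½·erfc(-0.1857) = 2.43 × 0.6036 = 1.47 mg/L.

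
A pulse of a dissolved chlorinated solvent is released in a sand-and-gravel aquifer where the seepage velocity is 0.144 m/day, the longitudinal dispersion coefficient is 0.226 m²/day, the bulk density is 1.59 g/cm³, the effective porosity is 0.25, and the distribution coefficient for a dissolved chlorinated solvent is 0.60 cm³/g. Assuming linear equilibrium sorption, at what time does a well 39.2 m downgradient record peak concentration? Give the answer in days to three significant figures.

1260 days

Retardation factor R = 1 + ρ_b·K_d/n = 1 + 1.59 × 0.60/0.25 = 4.816.
Sorption retards both mechanisms: v_R = v/R = 0.02990 m/day, D_R = D/R = 0.04693 m²/day.
Peak time from v_R²t² + 2D_R t − x² = 0: t = (√(D_R² + v_R²x²) − D_R)/v_R².
√(D_R² + v_R²x²) = √(0.04693² + 0.02990² × 39.2²) = 1.173; v_R² = 0.0008940.
t = (1.173 − 0.04693)/0.0008940 = 1260 days.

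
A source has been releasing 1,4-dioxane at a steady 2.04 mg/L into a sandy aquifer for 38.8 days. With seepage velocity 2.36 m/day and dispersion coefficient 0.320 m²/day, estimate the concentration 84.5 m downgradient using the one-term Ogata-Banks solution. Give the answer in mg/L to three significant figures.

For a continuous step input, C/C₀ ≈ ½·erfc((x−vt)/(2√(Dt))).
vt = 2.36 × 38.8 = 91.568 m and 2√(Dt) = 2√(0.320 × 38.8) = 7.047 m.
Argument (x−vt)/(2√(Dt)) = (84.5 − 91.568)/7.047 = -1.003; ½·erfc(-1.003) = 0.9220.
C = 2.04 × 0.9220 = 1.88 mg/L.

1.88 mg/L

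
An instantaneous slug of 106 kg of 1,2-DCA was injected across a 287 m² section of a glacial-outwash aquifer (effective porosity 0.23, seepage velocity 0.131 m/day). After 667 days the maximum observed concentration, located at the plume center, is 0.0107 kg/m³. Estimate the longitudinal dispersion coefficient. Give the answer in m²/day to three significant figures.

2.69 m²/day

At the plume center C_max = M/(n_e·A·√(4πDt)), so D = M²/(4πt·(n_e·A·C_max)²).
n_e·A·C_max = 0.23 × 287 × 0.0107 = 0.7063 kg/m.
D = 106²/(4π × 667 × 0.7063²) = 2.69 m²/day.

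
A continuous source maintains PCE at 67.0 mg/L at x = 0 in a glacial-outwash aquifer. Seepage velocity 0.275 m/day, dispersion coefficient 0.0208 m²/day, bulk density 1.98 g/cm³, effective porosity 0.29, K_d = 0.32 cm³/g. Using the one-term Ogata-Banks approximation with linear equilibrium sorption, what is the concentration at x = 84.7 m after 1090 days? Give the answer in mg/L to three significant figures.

66.6 mg/L

Retardation factor R = 1 + ρ_b·K_d/n = 1 + 1.98 × 0.32/0.29 = 3.185.
Sorption retards both mechanisms: v_R = v/R = 0.08634 m/day, D_R = D/R = 0.006531 m²/day.
v_R·t = 0.08634 × 1090 = 94.1106 m; 2√(D_R t) = 5.336 m; argument = (84.7 − 94.1106)/5.336 = -1.764.
C = C₀ × ½·erfc(-1.764) = 67.0 × 0.9937 = 66.6 mg/L.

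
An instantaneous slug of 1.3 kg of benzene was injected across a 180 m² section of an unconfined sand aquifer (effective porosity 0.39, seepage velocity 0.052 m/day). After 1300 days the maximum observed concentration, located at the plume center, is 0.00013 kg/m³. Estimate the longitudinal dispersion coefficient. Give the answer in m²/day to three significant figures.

1.24 m²/day

At the plume center C_max = M/(n_e·A·√(4πDt)), so D = M²/(4πt·(n_e·A·C_max)²).
n_e·A·C_max = 0.39 × 180 × 0.00013 = 0.009126 kg/m.
D = 1.3²/(4π × 1300 × 0.009126²) = 1.24 m²/day.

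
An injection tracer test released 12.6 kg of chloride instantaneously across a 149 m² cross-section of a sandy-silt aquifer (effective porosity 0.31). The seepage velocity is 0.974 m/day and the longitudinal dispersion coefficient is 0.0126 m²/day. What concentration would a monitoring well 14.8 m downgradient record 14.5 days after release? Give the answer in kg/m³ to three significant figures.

For an instantaneous plane source, C(x,t) = M/(n_e·A·√(4πDt)) · exp(−(x−vt)²/(4Dt)), with n_e·A the pore (flow) area.
Plume center vt = 0.974 × 14.5 = 14.123 m, so the well at 14.8 m is 0.677 m downgradient of the peak.
√(4πDt) = 1.515 m, giving peak height M/(n_e·A·√(4πDt)) = 12.6/(0.31 × 149 × 1.515) = 0.1801 kg/m³.
(x−vt)²/(4Dt) = (0.677)²/(4 × 0.0126 × 14.5) = 0.6272; exp(−0.6272) = 0.5341.
C = 0.1801 × 0.5341 = 0.0962 kg/m³.

0.0962 kg/m³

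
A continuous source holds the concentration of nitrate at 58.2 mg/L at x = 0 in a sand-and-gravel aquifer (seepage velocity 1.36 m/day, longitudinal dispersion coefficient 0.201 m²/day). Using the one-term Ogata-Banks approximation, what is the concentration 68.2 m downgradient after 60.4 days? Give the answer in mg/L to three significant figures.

For a continuous step input, C/C₀ ≈ ½·erfc((x−vt)/(2√(Dt))).
vt = 1.36 × 60.4 = 82.144 m and 2√(Dt) = 2√(0.201 × 60.4) = 6.969 m.
Argument (x−vt)/(2√(Dt)) = (68.2 − 82.144)/6.969 = -2.001; ½·erfc(-2.001) = 0.9977.
C = 58.2 × 0.9977 = 58.1 mg/L.

58.1 mg/L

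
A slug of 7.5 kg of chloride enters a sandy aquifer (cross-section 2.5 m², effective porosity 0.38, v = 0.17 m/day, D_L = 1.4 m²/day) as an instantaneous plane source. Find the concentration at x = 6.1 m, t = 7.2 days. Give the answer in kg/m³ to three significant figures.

0.389 kg/m³

For an instantaneous plane source, C(x,t) = M/(n_e·A·√(4πDt)) · exp(−(x−vt)²/(4Dt)), with n_e·A the pore (flow) area.
Plume center vt = 0.17 × 7.2 = 1.224 m, so the well at 6.1 m is 4.876 m downgradient of the peak.
√(4πDt) = 11.25 m, giving peak height M/(n_e·A·√(4πDt)) = 7.5/(0.38 × 2.5 × 11.25) = 0.7018 kg/m³.
(x−vt)²/(4Dt) = (4.876)²/(4 × 1.4 × 7.2) = 0.5897; exp(−0.5897) = 0.5545.
C = 0.7018 × 0.5545 = 0.389 kg/m³.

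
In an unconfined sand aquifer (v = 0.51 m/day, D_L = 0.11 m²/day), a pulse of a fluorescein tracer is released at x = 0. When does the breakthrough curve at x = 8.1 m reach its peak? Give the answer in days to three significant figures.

For the 1D instantaneous-source solution, setting ∂C/∂t = 0 at fixed x gives v²t² + 2Dt − x² = 0, so t = (√(D² + v²x²) − D)/v².
√(D² + v²x²) = √(0.11² + 0.51² × 8.1²) = 4.132; v² = 0.2601.
t = (4.132 − 0.11)/0.2601 = 15.5 days (vs. the pure-advection estimate x/v = 15.9 d).

15.5 days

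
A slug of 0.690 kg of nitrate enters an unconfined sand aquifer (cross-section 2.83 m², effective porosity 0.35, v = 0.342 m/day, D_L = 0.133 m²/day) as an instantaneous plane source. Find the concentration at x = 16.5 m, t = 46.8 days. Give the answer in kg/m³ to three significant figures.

For an instantaneous plane source, C(x,t) = M/(n_e·A·√(4πDt)) · exp(−(x−vt)²/(4Dt)), with n_e·A the pore (flow) area.
Plume center vt = 0.342 × 46.8 = 16.0056 m, so the well at 16.5 m is 0.4944 m downgradient of the peak.
√(4πDt) = 8.844 m, giving peak height M/(n_e·A·√(4πDt)) = 0.690/(0.35 × 2.83 × 8.844) = 0.07877 kg/m³.
(x−vt)²/(4Dt) = (0.4944)²/(4 × 0.133 × 46.8) = 0.009817; exp(−0.009817) = 0.9902.
C = 0.07877 × 0.9902 = 0.0780 kg/m³.

0.0780 kg/m³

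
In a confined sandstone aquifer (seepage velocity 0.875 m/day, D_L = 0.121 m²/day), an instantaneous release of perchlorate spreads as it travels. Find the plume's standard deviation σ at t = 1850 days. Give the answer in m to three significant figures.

21.2 m

Dispersive spreading gives a Gaussian with σ² = 2Dt; advection only shifts the center.
σ = √(2 × 0.121 × 1850) = 21.2 m.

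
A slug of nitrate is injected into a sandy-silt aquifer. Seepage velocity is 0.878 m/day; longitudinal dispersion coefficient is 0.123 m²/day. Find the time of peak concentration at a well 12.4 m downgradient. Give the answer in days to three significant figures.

For the 1D instantaneous-source solution, setting ∂C/∂t = 0 at fixed x gives v²t² + 2Dt − x² = 0, so t = (√(D² + v²x²) − D)/v².
√(D² + v²x²) = √(0.123² + 0.878² × 12.4²) = 10.89; v² = 0.770884.
t = (10.89 − 0.123)/0.770884 = 14.0 days (vs. the pure-advection estimate x/v = 14.1 d).

14.0 days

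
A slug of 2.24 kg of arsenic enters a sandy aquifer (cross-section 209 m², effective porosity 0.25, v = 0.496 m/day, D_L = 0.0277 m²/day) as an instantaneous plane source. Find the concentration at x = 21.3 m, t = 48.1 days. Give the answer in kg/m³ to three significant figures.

0.00307 kg/m³

For an instantaneous plane source, C(x,t) = M/(n_e·A·√(4πDt)) · exp(−(x−vt)²/(4Dt)), with n_e·A the pore (flow) area.
Plume center vt = 0.496 × 48.1 = 23.8576 m, so the well at 21.3 m is 2.5576 m upgradient of the peak.
√(4πDt) = 4.092 m, giving peak height M/(n_e·A·√(4πDt)) = 2.24/(0.25 × 209 × 4.092) = 0.01048 kg/m³.
(x−vt)²/(4Dt) = (-2.5576)²/(4 × 0.0277 × 48.1) = 1.227; exp(−1.227) = 0.2932.
C = 0.01048 × 0.2932 = 0.00307 kg/m³.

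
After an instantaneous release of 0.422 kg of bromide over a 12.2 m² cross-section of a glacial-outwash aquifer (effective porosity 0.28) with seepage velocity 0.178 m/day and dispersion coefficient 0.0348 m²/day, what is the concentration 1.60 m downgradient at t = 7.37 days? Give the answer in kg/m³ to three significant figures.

For an instantaneous plane source, C(x,t) = M/(n_e·A·√(4πDt)) · exp(−(x−vt)²/(4Dt)), with n_e·A the pore (flow) area.
Plume center vt = 0.178 × 7.37 = 1.31186 m, so the well at 1.60 m is 0.28814 m downgradient of the peak.
√(4πDt) = 1.795 m, giving peak height M/(n_e·A·√(4πDt)) = 0.422/(0.28 × 12.2 × 1.795) = 0.06882 kg/m³.
(x−vt)²/(4Dt) = (0.28814)²/(4 × 0.0348 × 7.37) = 0.08093; exp(−0.08093) = 0.9223.
C = 0.06882 × 0.9223 = 0.0635 kg/m³.

0.0635 kg/m³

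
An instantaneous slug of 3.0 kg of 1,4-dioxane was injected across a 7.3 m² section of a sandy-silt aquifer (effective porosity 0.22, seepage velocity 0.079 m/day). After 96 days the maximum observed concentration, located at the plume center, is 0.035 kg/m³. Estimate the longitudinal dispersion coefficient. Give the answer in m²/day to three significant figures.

2.36 m²/day

At the plume center C_max = M/(n_e·A·√(4πDt)), so D = M²/(4πt·(n_e·A·C_max)²).
n_e·A·C_max = 0.22 × 7.3 × 0.035 = 0.05621 kg/m.
D = 3.0²/(4π × 96 × 0.05621²) = 2.36 m²/day.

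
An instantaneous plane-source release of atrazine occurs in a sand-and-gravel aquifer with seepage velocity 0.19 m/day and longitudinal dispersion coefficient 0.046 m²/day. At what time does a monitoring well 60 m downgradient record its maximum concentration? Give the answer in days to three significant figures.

For the 1D instantaneous-source solution, setting ∂C/∂t = 0 at fixed x gives v²t² + 2Dt − x² = 0, so t = (√(D² + v²x²) − D)/v².
√(D² + v²x²) = √(0.046² + 0.19² × 60²) = 11.40; v² = 0.0361.
t = (11.40 − 0.046)/0.0361 = 315 days (vs. the pure-advection estimate x/v = 316 d).

315 days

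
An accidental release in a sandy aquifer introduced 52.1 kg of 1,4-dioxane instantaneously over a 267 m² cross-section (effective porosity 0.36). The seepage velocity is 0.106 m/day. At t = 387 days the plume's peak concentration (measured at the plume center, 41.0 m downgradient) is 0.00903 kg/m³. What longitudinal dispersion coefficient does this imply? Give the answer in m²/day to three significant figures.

At the plume center C_max = M/(n_e·A·√(4πDt)), so D = M²/(4πt·(n_e·A·C_max)²).
n_e·A·C_max = 0.36 × 267 × 0.00903 = 0.8680 kg/m.
D = 52.1²/(4π × 387 × 0.8680²) = 0.741 m²/day.

0.741 m²/day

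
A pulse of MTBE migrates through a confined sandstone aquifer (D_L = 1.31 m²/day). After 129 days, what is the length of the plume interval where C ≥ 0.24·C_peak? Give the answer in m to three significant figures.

62.1 m

The plume is Gaussian with σ = √(2Dt) = √(2 × 1.31 × 129) = 18.38 m.
C/C_peak = exp(−Δx²/(2σ²)) = 0.24 ⇒ Δx = σ·√(−2 ln 0.24) = 18.38 × 1.689 = 31.04 m.
Width = 2Δx = 62.1 m.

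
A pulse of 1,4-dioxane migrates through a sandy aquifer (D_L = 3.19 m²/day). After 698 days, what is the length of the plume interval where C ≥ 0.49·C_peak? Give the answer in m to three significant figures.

The plume is Gaussian with σ = √(2Dt) = √(2 × 3.19 × 698) = 66.73 m.
C/C_peak = exp(−Δx²/(2σ²)) = 0.49 ⇒ Δx = σ·√(−2 ln 0.49) = 66.73 × 1.194 = 79.68 m.
Width = 2Δx = 159 m.

159 m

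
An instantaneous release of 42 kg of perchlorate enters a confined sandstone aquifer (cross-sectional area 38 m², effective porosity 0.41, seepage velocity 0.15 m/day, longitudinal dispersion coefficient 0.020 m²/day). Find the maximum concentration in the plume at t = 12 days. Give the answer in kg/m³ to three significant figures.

1.55 kg/m³

The peak of an instantaneous 1D plume sits at x = vt; there the Gaussian factor is 1 and C_max = M/(n_e·A·√(4πDt)), where n_e·A is the pore area the mass is dissolved in.
√(4πDt) = √(4π × 0.020 × 12) = 1.737 m, so C_max = 42/(0.41 × 38 × 1.737) = 1.55 kg/m³.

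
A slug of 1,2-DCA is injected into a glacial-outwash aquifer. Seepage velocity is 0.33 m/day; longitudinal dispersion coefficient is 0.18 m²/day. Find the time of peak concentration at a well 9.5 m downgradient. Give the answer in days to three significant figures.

For the 1D instantaneous-source solution, setting ∂C/∂t = 0 at fixed x gives v²t² + 2Dt − x² = 0, so t = (√(D² + v²x²) − D)/v².
√(D² + v²x²) = √(0.18² + 0.33² × 9.5²) = 3.140; v² = 0.1089.
t = (3.140 − 0.18)/0.1089 = 27.2 days (vs. the pure-advection estimate x/v = 28.8 d).

27.2 days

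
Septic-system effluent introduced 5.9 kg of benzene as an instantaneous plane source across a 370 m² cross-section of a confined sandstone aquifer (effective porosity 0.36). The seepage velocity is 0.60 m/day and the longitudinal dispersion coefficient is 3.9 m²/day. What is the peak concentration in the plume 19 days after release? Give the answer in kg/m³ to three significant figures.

0.00145 kg/m³

The peak of an instantaneous 1D plume sits at x = vt; there the Gaussian factor is 1 and C_max = M/(n_e·A·√(4πDt)), where n_e·A is the pore area the mass is dissolved in.
√(4πDt) = √(4π × 3.9 × 19) = 30.52 m, so C_max = 5.9/(0.36 × 370 × 30.52) = 0.00145 kg/m³.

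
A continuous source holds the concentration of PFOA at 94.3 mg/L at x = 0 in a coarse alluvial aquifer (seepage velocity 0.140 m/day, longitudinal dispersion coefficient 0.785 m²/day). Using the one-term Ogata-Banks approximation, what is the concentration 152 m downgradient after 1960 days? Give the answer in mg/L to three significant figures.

93.0 mg/L

For a continuous step input, C/C₀ ≈ ½·erfc((x−vt)/(2√(Dt))).
vt = 0.140 × 1960 = 274.4 m and 2√(Dt) = 2√(0.785 × 1960) = 78.45 m.
Argument (x−vt)/(2√(Dt)) = (152 − 274.4)/78.45 = -1.560; ½·erfc(-1.560) = 0.9863.
C = 94.3 × 0.9863 = 93.0 mg/L.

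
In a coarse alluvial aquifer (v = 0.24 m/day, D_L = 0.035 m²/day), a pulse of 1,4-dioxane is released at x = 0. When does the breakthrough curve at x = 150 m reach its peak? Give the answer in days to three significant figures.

624 days

For the 1D instantaneous-source solution, setting ∂C/∂t = 0 at fixed x gives v²t² + 2Dt − x² = 0, so t = (√(D² + v²x²) − D)/v².
√(D² + v²x²) = √(0.035² + 0.24² × 150²) = 36.00; v² = 0.0576.
t = (36.00 − 0.035)/0.0576 = 624 days (vs. the pure-advection estimate x/v = 625 d).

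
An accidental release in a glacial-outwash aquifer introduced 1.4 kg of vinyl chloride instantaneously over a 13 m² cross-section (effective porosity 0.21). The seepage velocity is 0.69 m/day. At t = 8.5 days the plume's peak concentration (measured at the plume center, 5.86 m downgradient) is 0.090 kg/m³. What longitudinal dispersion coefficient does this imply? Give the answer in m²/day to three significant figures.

0.304 m²/day

At the plume center C_max = M/(n_e·A·√(4πDt)), so D = M²/(4πt·(n_e·A·C_max)²).
n_e·A·C_max = 0.21 × 13 × 0.090 = 0.2457 kg/m.
D = 1.4²/(4π × 8.5 × 0.2457²) = 0.304 m²/day.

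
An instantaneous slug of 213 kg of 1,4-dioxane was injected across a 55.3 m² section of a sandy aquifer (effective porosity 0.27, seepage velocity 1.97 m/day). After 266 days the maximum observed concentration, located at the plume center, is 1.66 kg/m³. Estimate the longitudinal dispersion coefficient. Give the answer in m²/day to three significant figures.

0.0221 m²/day

At the plume center C_max = M/(n_e·A·√(4πDt)), so D = M²/(4πt·(n_e·A·C_max)²).
n_e·A·C_max = 0.27 × 55.3 × 1.66 = 24.79 kg/m.
D = 213²/(4π × 266 × 24.79²) = 0.0221 m²/day.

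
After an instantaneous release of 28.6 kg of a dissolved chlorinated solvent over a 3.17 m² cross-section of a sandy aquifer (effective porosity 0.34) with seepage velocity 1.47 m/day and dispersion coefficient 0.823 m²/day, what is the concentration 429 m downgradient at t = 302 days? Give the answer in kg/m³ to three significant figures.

For an instantaneous plane source, C(x,t) = M/(n_e·A·√(4πDt)) · exp(−(x−vt)²/(4Dt)), with n_e·A the pore (flow) area.
Plume center vt = 1.47 × 302 = 443.94 m, so the well at 429 m is 14.94 m upgradient of the peak.
√(4πDt) = 55.89 m, giving peak height M/(n_e·A·√(4πDt)) = 28.6/(0.34 × 3.17 × 55.89) = 0.4748 kg/m³.
(x−vt)²/(4Dt) = (-14.94)²/(4 × 0.823 × 302) = 0.2245; exp(−0.2245) = 0.7989.
C = 0.4748 × 0.7989 = 0.379 kg/m³.

0.379 kg/m³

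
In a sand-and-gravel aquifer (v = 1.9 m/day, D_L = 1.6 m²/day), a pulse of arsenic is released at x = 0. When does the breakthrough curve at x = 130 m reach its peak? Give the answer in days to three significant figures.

For the 1D instantaneous-source solution, setting ∂C/∂t = 0 at fixed x gives v²t² + 2Dt − x² = 0, so t = (√(D² + v²x²) − D)/v².
√(D² + v²x²) = √(1.6² + 1.9² × 130²) = 247.0; v² = 3.61.
t = (247.0 − 1.6)/3.61 = 68.0 days (vs. the pure-advection estimate x/v = 68.4 d).

68.0 days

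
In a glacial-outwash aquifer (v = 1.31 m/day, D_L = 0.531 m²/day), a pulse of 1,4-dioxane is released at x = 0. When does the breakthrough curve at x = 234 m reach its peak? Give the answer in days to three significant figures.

For the 1D instantaneous-source solution, setting ∂C/∂t = 0 at fixed x gives v²t² + 2Dt − x² = 0, so t = (√(D² + v²x²) − D)/v².
√(D² + v²x²) = √(0.531² + 1.31² × 234²) = 306.5; v² = 1.7161.
t = (306.5 − 0.531)/1.7161 = 178 days (vs. the pure-advection estimate x/v = 179 d).

178 days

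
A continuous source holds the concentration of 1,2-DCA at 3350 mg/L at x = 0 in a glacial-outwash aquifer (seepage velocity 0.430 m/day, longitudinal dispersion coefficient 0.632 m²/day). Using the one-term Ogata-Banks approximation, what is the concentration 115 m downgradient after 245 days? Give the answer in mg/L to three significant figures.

For a continuous step input, C/C₀ ≈ ½·erfc((x−vt)/(2√(Dt))).
vt = 0.430 × 245 = 105.35 m and 2√(Dt) = 2√(0.632 × 245) = 24.89 m.
Argument (x−vt)/(2√(Dt)) = (115 − 105.35)/24.89 = 0.3877; ½·erfc(0.3877) = 0.2917.
C = 3350 × 0.2917 = 977 mg/L.

977 mg/L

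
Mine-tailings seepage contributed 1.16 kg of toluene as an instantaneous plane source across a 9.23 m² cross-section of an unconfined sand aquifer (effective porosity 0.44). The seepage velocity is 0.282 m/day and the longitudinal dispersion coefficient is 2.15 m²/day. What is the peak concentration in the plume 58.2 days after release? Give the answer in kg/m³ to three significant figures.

The peak of an instantaneous 1D plume sits at x = vt; there the Gaussian factor is 1 and C_max = M/(n_e·A·√(4πDt)), where n_e·A is the pore area the mass is dissolved in.
√(4πDt) = √(4π × 2.15 × 58.2) = 39.65 m, so C_max = 1.16/(0.44 × 9.23 × 39.65) = 0.00720 kg/m³.

0.00720 kg/m³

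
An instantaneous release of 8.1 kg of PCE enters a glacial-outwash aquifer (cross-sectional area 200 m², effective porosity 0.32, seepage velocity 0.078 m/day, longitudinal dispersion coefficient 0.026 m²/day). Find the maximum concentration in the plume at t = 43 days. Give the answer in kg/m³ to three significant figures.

0.0338 kg/m³

The peak of an instantaneous 1D plume sits at x = vt; there the Gaussian factor is 1 and C_max = M/(n_e·A·√(4πDt)), where n_e·A is the pore area the mass is dissolved in.
√(4πDt) = √(4π × 0.026 × 43) = 3.748 m, so C_max = 8.1/(0.32 × 200 × 3.748) = 0.0338 kg/m³.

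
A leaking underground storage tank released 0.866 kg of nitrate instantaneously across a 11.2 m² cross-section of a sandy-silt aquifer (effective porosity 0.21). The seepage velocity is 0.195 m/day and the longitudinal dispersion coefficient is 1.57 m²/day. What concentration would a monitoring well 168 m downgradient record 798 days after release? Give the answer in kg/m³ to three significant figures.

For an instantaneous plane source, C(x,t) = M/(n_e·A·√(4πDt)) · exp(−(x−vt)²/(4Dt)), with n_e·A the pore (flow) area.
Plume center vt = 0.195 × 798 = 155.61 m, so the well at 168 m is 12.39 m downgradient of the peak.
√(4πDt) = 125.5 m, giving peak height M/(n_e·A·√(4πDt)) = 0.866/(0.21 × 11.2 × 125.5) = 0.002934 kg/m³.
(x−vt)²/(4Dt) = (12.39)²/(4 × 1.57 × 798) = 0.03063; exp(−0.03063) = 0.9698.
C = 0.002934 × 0.9698 = 0.00285 kg/m³.

0.00285 kg/m³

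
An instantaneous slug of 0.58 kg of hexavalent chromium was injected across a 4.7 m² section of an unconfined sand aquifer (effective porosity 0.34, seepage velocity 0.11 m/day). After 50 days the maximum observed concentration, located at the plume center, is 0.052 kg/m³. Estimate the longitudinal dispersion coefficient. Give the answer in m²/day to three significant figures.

0.0775 m²/day

At the plume center C_max = M/(n_e·A·√(4πDt)), so D = M²/(4πt·(n_e·A·C_max)²).
n_e·A·C_max = 0.34 × 4.7 × 0.052 = 0.08310 kg/m.
D = 0.58²/(4π × 50 × 0.08310²) = 0.0775 m²/day.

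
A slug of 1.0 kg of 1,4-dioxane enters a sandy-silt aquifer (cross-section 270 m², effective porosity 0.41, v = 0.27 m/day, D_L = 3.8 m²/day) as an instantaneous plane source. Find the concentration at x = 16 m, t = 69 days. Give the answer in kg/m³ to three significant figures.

For an instantaneous plane source, C(x,t) = M/(n_e·A·√(4πDt)) · exp(−(x−vt)²/(4Dt)), with n_e·A the pore (flow) area.
Plume center vt = 0.27 × 69 = 18.63 m, so the well at 16 m is 2.63 m upgradient of the peak.
√(4πDt) = 57.40 m, giving peak height M/(n_e·A·√(4πDt)) = 1.0/(0.41 × 270 × 57.40) = 0.0001574 kg/m³.
(x−vt)²/(4Dt) = (-2.63)²/(4 × 3.8 × 69) = 0.006595; exp(−0.006595) = 0.9934.
C = 0.0001574 × 0.9934 = 0.000156 kg/m³.

0.000156 kg/m³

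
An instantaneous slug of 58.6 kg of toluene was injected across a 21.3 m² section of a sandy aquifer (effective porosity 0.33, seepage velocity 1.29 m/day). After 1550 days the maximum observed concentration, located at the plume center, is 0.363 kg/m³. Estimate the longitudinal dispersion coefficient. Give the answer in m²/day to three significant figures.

0.0271 m²/day

At the plume center C_max = M/(n_e·A·√(4πDt)), so D = M²/(4πt·(n_e·A·C_max)²).
n_e·A·C_max = 0.33 × 21.3 × 0.363 = 2.552 kg/m.
D = 58.6²/(4π × 1550 × 2.552²) = 0.0271 m²/day.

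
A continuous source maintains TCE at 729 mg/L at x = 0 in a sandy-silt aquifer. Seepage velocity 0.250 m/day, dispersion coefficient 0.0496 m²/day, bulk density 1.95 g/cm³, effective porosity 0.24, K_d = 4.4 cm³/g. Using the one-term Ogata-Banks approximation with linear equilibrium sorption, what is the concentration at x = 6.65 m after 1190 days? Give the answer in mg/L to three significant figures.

576 mg/L

Retardation factor R = 1 + ρ_b·K_d/n = 1 + 1.95 × 4.4/0.24 = 36.75.
Sorption retards both mechanisms: v_R = v/R = 0.006803 m/day, D_R = D/R = 0.001350 m²/day.
v_R·t = 0.006803 × 1190 = 8.09557 m; 2√(D_R t) = 2.535 m; argument = (6.65 − 8.09557)/2.535 = -0.5702.
C = C₀ × ½·erfc(-0.5702) = 729 × 0.7900 = 576 mg/L.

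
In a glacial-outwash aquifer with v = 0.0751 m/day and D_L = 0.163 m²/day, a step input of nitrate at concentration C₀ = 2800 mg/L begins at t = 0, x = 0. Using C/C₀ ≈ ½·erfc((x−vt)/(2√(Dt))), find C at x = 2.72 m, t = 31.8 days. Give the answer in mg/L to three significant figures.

1290 mg/L

For a continuous step input, C/C₀ ≈ ½·erfc((x−vt)/(2√(Dt))).
vt = 0.0751 × 31.8 = 2.38818 m and 2√(Dt) = 2√(0.163 × 31.8) = 4.553 m.
Argument (x−vt)/(2√(Dt)) = (2.72 − 2.38818)/4.553 = 0.07288; ½·erfc(0.07288) = 0.4590.
C = 2800 × 0.4590 = 1290 mg/L.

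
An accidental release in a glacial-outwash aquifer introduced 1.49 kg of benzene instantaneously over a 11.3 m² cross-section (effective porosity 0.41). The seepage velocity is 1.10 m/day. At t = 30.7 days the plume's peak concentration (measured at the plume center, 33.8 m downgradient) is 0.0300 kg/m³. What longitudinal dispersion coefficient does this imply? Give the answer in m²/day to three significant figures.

At the plume center C_max = M/(n_e·A·√(4πDt)), so D = M²/(4πt·(n_e·A·C_max)²).
n_e·A·C_max = 0.41 × 11.3 × 0.0300 = 0.1390 kg/m.
D = 1.49²/(4π × 30.7 × 0.1390²) = 0.298 m²/day.

0.298 m²/day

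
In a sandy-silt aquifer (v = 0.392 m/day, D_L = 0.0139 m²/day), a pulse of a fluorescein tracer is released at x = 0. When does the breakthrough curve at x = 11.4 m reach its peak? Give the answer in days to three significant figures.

29.0 days

For the 1D instantaneous-source solution, setting ∂C/∂t = 0 at fixed x gives v²t² + 2Dt − x² = 0, so t = (√(D² + v²x²) − D)/v².
√(D² + v²x²) = √(0.0139² + 0.392² × 11.4²) = 4.469; v² = 0.153664.
t = (4.469 − 0.0139)/0.153664 = 29.0 days (vs. the pure-advection estimate x/v = 29.1 d).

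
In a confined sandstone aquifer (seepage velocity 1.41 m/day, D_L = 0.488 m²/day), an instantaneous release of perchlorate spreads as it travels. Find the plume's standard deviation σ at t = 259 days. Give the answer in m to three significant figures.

Dispersive spreading gives a Gaussian with σ² = 2Dt; advection only shifts the center.
σ = √(2 × 0.488 × 259) = 15.9 m.

15.9 m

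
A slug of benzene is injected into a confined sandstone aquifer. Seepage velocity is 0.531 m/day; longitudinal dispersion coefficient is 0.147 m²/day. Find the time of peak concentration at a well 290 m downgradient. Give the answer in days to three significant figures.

For the 1D instantaneous-source solution, setting ∂C/∂t = 0 at fixed x gives v²t² + 2Dt − x² = 0, so t = (√(D² + v²x²) − D)/v².
√(D² + v²x²) = √(0.147² + 0.531² × 290²) = 154.0; v² = 0.281961.
t = (154.0 − 0.147)/0.281961 = 546 days (vs. the pure-advection estimate x/v = 546 d).

546 days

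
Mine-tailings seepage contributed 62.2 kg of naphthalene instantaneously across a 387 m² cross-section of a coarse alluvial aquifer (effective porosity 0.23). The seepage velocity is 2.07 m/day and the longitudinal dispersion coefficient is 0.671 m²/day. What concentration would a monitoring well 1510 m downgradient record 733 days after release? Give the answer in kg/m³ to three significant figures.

0.00865 kg/m³

For an instantaneous plane source, C(x,t) = M/(n_e·A·√(4πDt)) · exp(−(x−vt)²/(4Dt)), with n_e·A the pore (flow) area.
Plume center vt = 2.07 × 733 = 1517.31 m, so the well at 1510 m is 7.31 m upgradient of the peak.
√(4πDt) = 78.62 m, giving peak height M/(n_e·A·√(4πDt)) = 62.2/(0.23 × 387 × 78.62) = 0.008888 kg/m³.
(x−vt)²/(4Dt) = (-7.31)²/(4 × 0.671 × 733) = 0.02716; exp(−0.02716) = 0.9732.
C = 0.008888 × 0.9732 = 0.00865 kg/m³.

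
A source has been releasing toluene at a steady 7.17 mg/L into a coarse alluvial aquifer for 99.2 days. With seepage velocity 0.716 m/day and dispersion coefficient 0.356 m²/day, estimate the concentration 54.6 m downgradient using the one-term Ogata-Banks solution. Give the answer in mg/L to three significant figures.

6.99 mg/L

For a continuous step input, C/C₀ ≈ ½·erfc((x−vt)/(2√(Dt))).
vt = 0.716 × 99.2 = 71.0272 m and 2√(Dt) = 2√(0.356 × 99.2) = 11.89 m.
Argument (x−vt)/(2√(Dt)) = (54.6 − 71.0272)/11.89 = -1.382; ½·erfc(-1.382) = 0.9747.
C = 7.17 × 0.9747 = 6.99 mg/L.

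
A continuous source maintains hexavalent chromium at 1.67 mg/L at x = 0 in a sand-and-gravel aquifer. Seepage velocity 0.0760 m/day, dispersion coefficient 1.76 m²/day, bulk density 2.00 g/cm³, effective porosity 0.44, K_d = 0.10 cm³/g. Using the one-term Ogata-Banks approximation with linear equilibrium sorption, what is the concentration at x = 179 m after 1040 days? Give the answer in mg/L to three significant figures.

Retardation factor R = 1 + ρ_b·K_d/n = 1 + 2.00 × 0.10/0.44 = 1.455.
Sorption retards both mechanisms: v_R = v/R = 0.05223 m/day, D_R = D/R = 1.210 m²/day.
v_R·t = 0.05223 × 1040 = 54.3192 m; 2√(D_R t) = 70.95 m; argument = (179 − 54.3192)/70.95 = 1.757.
C = C₀ × ½·erfc(1.757) = 1.67 × 0.006482 = 0.0108 mg/L.

0.0108 mg/L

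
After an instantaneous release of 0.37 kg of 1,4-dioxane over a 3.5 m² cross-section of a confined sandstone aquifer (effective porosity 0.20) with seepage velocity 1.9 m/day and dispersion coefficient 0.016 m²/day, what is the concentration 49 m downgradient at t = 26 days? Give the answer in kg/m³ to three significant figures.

For an instantaneous plane source, C(x,t) = M/(n_e·A·√(4πDt)) · exp(−(x−vt)²/(4Dt)), with n_e·A the pore (flow) area.
Plume center vt = 1.9 × 26 = 49.4 m, so the well at 49 m is 0.4 m upgradient of the peak.
√(4πDt) = 2.286 m, giving peak height M/(n_e·A·√(4πDt)) = 0.37/(0.20 × 3.5 × 2.286) = 0.2312 kg/m³.
(x−vt)²/(4Dt) = (-0.4)²/(4 × 0.016 × 26) = 0.09615; exp(−0.09615) = 0.9083.
C = 0.2312 × 0.9083 = 0.210 kg/m³.

0.210 kg/m³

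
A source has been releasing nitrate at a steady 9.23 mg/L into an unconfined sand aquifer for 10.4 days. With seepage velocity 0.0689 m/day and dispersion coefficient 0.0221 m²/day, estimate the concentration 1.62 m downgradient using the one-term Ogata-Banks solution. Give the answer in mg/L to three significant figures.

For a continuous step input, C/C₀ ≈ ½·erfc((x−vt)/(2√(Dt))).
vt = 0.0689 × 10.4 = 0.71656 m and 2√(Dt) = 2√(0.0221 × 10.4) = 0.9588 m.
Argument (x−vt)/(2√(Dt)) = (1.62 − 0.71656)/0.9588 = 0.9423; ½·erfc(0.9423) = 0.09133.
C = 9.23 × 0.09133 = 0.843 mg/L.

0.843 mg/L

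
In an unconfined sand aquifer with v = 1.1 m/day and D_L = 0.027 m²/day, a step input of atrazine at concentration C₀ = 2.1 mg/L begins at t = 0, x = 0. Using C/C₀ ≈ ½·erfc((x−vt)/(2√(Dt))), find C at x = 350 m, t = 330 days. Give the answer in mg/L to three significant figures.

2.10 mg/L

For a continuous step input, C/C₀ ≈ ½·erfc((x−vt)/(2√(Dt))).
vt = 1.1 × 330 = 363 m and 2√(Dt) = 2√(0.027 × 330) = 5.970 m.
Argument (x−vt)/(2√(Dt)) = (350 − 363)/5.970 = -2.178; ½·erfc(-2.178) = 0.9990.
C = 2.1 × 0.9990 = 2.10 mg/L.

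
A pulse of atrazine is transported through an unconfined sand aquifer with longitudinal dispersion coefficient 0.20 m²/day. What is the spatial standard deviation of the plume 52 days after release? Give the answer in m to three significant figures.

4.56 m

Dispersive spreading gives a Gaussian with σ² = 2Dt; advection only shifts the center.
σ = √(2 × 0.20 × 52) = 4.56 m.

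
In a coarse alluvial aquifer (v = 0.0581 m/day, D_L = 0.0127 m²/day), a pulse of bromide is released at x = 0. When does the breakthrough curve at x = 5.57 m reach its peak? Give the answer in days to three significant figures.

For the 1D instantaneous-source solution, setting ∂C/∂t = 0 at fixed x gives v²t² + 2Dt − x² = 0, so t = (√(D² + v²x²) − D)/v².
√(D² + v²x²) = √(0.0127² + 0.0581² × 5.57²) = 0.3239; v² = 0.00337561.
t = (0.3239 − 0.0127)/0.00337561 = 92.2 days (vs. the pure-advection estimate x/v = 95.9 d).

92.2 days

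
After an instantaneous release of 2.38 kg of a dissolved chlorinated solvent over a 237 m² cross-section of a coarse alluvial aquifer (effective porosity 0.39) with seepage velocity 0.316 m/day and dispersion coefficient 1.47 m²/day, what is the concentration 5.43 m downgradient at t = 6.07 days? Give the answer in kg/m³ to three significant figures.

For an instantaneous plane source, C(x,t) = M/(n_e·A·√(4πDt)) · exp(−(x−vt)²/(4Dt)), with n_e·A the pore (flow) area.
Plume center vt = 0.316 × 6.07 = 1.91812 m, so the well at 5.43 m is 3.51188 m downgradient of the peak.
√(4πDt) = 10.59 m, giving peak height M/(n_e·A·√(4πDt)) = 2.38/(0.39 × 237 × 10.59) = 0.002431 kg/m³.
(x−vt)²/(4Dt) = (3.51188)²/(4 × 1.47 × 6.07) = 0.3456; exp(−0.3456) = 0.7078.
C = 0.002431 × 0.7078 = 0.00172 kg/m³.

0.00172 kg/m³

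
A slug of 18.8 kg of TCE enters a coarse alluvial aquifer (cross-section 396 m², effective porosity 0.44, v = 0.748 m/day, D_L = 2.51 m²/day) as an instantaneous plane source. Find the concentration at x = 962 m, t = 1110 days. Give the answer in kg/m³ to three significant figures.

0.000122 kg/m³

For an instantaneous plane source, C(x,t) = M/(n_e·A·√(4πDt)) · exp(−(x−vt)²/(4Dt)), with n_e·A the pore (flow) area.
Plume center vt = 0.748 × 1110 = 830.28 m, so the well at 962 m is 131.72 m downgradient of the peak.
√(4πDt) = 187.1 m, giving peak height M/(n_e·A·√(4πDt)) = 18.8/(0.44 × 396 × 187.1) = 0.0005767 kg/m³.
(x−vt)²/(4Dt) = (131.72)²/(4 × 2.51 × 1110) = 1.557; exp(−1.557) = 0.2108.
C = 0.0005767 × 0.2108 = 0.000122 kg/m³.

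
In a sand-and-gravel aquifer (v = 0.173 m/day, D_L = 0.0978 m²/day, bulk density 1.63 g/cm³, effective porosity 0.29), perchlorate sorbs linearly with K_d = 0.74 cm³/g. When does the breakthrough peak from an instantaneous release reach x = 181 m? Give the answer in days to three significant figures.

5380 days

Retardation factor R = 1 + ρ_b·K_d/n = 1 + 1.63 × 0.74/0.29 = 5.159.
Sorption retards both mechanisms: v_R = v/R = 0.03353 m/day, D_R = D/R = 0.01896 m²/day.
Peak time from v_R²t² + 2D_R t − x² = 0: t = (√(D_R² + v_R²x²) − D_R)/v_R².
√(D_R² + v_R²x²) = √(0.01896² + 0.03353² × 181²) = 6.069; v_R² = 0.001124.
t = (6.069 − 0.01896)/0.001124 = 5380 days.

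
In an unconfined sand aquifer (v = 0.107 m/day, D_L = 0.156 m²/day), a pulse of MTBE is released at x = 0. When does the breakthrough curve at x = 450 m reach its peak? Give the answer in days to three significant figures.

4190 days

For the 1D instantaneous-source solution, setting ∂C/∂t = 0 at fixed x gives v²t² + 2Dt − x² = 0, so t = (√(D² + v²x²) − D)/v².
√(D² + v²x²) = √(0.156² + 0.107² × 450²) = 48.15; v² = 0.011449.
t = (48.15 − 0.156)/0.011449 = 4190 days (vs. the pure-advection estimate x/v = 4210 d).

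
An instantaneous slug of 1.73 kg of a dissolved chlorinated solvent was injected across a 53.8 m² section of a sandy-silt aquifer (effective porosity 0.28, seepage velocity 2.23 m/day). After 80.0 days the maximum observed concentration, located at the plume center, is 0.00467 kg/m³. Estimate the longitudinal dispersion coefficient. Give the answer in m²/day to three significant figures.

0.602 m²/day

At the plume center C_max = M/(n_e·A·√(4πDt)), so D = M²/(4πt·(n_e·A·C_max)²).
n_e·A·C_max = 0.28 × 53.8 × 0.00467 = 0.07035 kg/m.
D = 1.73²/(4π × 80.0 × 0.07035²) = 0.602 m²/day.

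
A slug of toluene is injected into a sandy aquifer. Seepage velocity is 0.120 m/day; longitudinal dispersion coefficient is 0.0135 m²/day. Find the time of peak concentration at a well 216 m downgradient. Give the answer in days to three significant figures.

1800 days

For the 1D instantaneous-source solution, setting ∂C/∂t = 0 at fixed x gives v²t² + 2Dt − x² = 0, so t = (√(D² + v²x²) − D)/v².
√(D² + v²x²) = √(0.0135² + 0.120² × 216²) = 25.92; v² = 0.0144.
t = (25.92 − 0.0135)/0.0144 = 1800 days (vs. the pure-advection estimate x/v = 1800 d).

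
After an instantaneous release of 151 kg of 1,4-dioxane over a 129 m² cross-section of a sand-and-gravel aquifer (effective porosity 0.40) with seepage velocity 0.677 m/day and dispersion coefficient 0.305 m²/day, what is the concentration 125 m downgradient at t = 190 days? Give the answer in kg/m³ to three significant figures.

0.102 kg/m³

For an instantaneous plane source, C(x,t) = M/(n_e·A·√(4πDt)) · exp(−(x−vt)²/(4Dt)), with n_e·A the pore (flow) area.
Plume center vt = 0.677 × 190 = 128.63 m, so the well at 125 m is 3.63 m upgradient of the peak.
√(4πDt) = 26.99 m, giving peak height M/(n_e·A·√(4πDt)) = 151/(0.40 × 129 × 26.99) = 0.1084 kg/m³.
(x−vt)²/(4Dt) = (-3.63)²/(4 × 0.305 × 190) = 0.05685; exp(−0.05685) = 0.9447.
C = 0.1084 × 0.9447 = 0.102 kg/m³.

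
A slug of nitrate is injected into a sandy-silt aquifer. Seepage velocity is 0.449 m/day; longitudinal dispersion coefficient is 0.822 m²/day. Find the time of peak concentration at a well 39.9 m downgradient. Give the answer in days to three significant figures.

For the 1D instantaneous-source solution, setting ∂C/∂t = 0 at fixed x gives v²t² + 2Dt − x² = 0, so t = (√(D² + v²x²) − D)/v².
√(D² + v²x²) = √(0.822² + 0.449² × 39.9²) = 17.93; v² = 0.201601.
t = (17.93 − 0.822)/0.201601 = 84.9 days (vs. the pure-advection estimate x/v = 88.9 d).

84.9 days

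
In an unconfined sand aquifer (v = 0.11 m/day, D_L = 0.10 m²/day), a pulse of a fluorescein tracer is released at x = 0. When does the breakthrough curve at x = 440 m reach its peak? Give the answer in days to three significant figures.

3990 days

For the 1D instantaneous-source solution, setting ∂C/∂t = 0 at fixed x gives v²t² + 2Dt − x² = 0, so t = (√(D² + v²x²) − D)/v².
√(D² + v²x²) = √(0.10² + 0.11² × 440²) = 48.40; v² = 0.0121.
t = (48.40 − 0.10)/0.0121 = 3990 days (vs. the pure-advection estimate x/v = 4000 d).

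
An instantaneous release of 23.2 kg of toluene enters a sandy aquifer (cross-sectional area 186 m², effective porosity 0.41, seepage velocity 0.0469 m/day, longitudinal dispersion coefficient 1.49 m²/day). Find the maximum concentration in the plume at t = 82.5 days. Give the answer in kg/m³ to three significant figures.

0.00774 kg/m³

The peak of an instantaneous 1D plume sits at x = vt; there the Gaussian factor is 1 and C_max = M/(n_e·A·√(4πDt)), where n_e·A is the pore area the mass is dissolved in.
√(4πDt) = √(4π × 1.49 × 82.5) = 39.30 m, so C_max = 23.2/(0.41 × 186 × 39.30) = 0.00774 kg/m³.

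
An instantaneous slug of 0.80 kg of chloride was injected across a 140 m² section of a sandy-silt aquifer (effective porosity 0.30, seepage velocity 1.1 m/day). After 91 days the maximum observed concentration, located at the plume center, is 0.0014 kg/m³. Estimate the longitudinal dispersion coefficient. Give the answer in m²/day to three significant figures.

0.162 m²/day

At the plume center C_max = M/(n_e·A·√(4πDt)), so D = M²/(4πt·(n_e·A·C_max)²).
n_e·A·C_max = 0.30 × 140 × 0.0014 = 0.05880 kg/m.
D = 0.80²/(4π × 91 × 0.05880²) = 0.162 m²/day.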